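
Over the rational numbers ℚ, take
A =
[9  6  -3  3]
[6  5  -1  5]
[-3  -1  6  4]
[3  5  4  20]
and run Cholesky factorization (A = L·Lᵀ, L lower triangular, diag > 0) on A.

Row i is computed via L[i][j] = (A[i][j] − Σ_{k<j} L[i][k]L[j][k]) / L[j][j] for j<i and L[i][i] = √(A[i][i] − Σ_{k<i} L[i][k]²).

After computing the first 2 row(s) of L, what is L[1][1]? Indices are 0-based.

Step 1: L[0][0] = √(9) = 3.
  L[1][0] = (6) / L[0][0] = 2.
Step 2: L[1][1] = √(1) = 1.

L[1][1] = 1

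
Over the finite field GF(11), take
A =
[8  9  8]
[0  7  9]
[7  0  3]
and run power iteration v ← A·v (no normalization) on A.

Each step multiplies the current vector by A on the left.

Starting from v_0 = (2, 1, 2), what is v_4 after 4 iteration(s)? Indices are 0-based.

v_4 = (2, 0, 7)

v_0 = (2, 1, 2).
v_1 = A·v_0 = (8, 3, 9).
v_2 = A·v_1 = (9, 3, 6).
v_3 = A·v_2 = (4, 9, 4).
v_4 = A·v_3 = (2, 0, 7).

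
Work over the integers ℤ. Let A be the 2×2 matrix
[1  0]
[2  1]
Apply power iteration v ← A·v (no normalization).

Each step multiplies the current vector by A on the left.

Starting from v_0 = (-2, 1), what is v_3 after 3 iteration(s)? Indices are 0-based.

v_3 = (-2, -11)

v_0 = (-2, 1).
v_1 = A·v_0 = (-2, -3).
v_2 = A·v_1 = (-2, -7).
v_3 = A·v_2 = (-2, -11).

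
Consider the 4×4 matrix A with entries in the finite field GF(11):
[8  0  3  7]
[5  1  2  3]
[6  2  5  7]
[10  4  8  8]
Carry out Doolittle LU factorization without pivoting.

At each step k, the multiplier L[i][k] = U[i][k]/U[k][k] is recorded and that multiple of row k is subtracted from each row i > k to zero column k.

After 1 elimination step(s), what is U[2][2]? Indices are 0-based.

k=0: U[0][0]=8
  eliminate (1,0): mult=2, new row 1: (0, 1, 7, 0); set L[1][0]=2
  eliminate (2,0): mult=9, new row 2: (0, 2, 0, 10); set L[2][0]=9
  eliminate (3,0): mult=4, new row 3: (0, 4, 7, 2); set L[3][0]=4

U[2][2] = 0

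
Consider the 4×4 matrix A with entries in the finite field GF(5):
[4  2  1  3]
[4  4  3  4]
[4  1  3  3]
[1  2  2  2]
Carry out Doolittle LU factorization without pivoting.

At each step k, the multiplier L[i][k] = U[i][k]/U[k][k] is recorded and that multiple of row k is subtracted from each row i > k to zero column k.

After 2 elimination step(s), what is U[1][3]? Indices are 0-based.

U[1][3] = 1

k=0: U[0][0]=4
  eliminate (1,0): mult=1, new row 1: (0, 2, 2, 1); set L[1][0]=1
  eliminate (2,0): mult=1, new row 2: (0, 4, 2, 0); set L[2][0]=1
  eliminate (3,0): mult=4, new row 3: (0, 4, 3, 0); set L[3][0]=4
k=1: U[1][1]=2
  eliminate (2,1): mult=2, new row 2: (0, 0, 3, 3); set L[2][1]=2
  eliminate (3,1): mult=2, new row 3: (0, 0, 4, 3); set L[3][1]=2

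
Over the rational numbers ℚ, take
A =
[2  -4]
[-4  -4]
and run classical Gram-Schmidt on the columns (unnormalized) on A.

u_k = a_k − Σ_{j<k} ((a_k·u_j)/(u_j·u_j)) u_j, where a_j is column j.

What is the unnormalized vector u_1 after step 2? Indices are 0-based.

u_1 = (-24/5, -12/5)

Step 1: u_0 = a_0 = (2, -4).
Step 2: u_1 = a_1 − (2/5)·u_0 = (-24/5, -12/5).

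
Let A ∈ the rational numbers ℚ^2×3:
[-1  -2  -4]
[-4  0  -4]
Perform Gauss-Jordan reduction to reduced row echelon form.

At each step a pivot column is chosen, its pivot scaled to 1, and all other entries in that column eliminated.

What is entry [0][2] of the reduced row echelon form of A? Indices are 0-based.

[1] R0 /= -1  ⇒  (1, 2, 4)
     R1 -= -4·R0  ⇒  (0, 8, 12)
[2] R1 /= 8  ⇒  (0, 1, 3/2)
     R0 -= 2·R1  ⇒  (1, 0, 1)

M[0][2] = 1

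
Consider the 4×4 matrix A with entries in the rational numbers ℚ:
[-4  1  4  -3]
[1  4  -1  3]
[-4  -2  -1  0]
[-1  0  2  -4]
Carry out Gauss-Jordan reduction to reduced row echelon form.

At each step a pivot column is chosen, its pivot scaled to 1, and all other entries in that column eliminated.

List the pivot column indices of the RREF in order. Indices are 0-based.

step 1: normalize row 0 (÷-4) = (1, -1/4, -1, 3/4)
  row 1: subtract 1×row0 = (0, 17/4, 0, 9/4)
  row 2: subtract -4×row0 = (0, -3, -5, 3)
  row 3: subtract -1×row0 = (0, -1/4, 1, -13/4)
step 2: normalize row 1 (÷17/4) = (0, 1, 0, 9/17)
  row 0: subtract -1/4×row1 = (1, 0, -1, 15/17)
  row 2: subtract -3×row1 = (0, 0, -5, 78/17)
  row 3: subtract -1/4×row1 = (0, 0, 1, -53/17)
step 3: normalize row 2 (÷-5) = (0, 0, 1, -78/85)
  row 0: subtract -1×row2 = (1, 0, 0, -3/85)
  row 3: subtract 1×row2 = (0, 0, 0, -11/5)
step 4: normalize row 3 (÷-11/5) = (0, 0, 0, 1)
  row 0: subtract -3/85×row3 = (1, 0, 0, 0)
  row 1: subtract 9/17×row3 = (0, 1, 0, 0)
  row 2: subtract -78/85×row3 = (0, 0, 1, 0)

pivot columns: 0, 1, 2, 3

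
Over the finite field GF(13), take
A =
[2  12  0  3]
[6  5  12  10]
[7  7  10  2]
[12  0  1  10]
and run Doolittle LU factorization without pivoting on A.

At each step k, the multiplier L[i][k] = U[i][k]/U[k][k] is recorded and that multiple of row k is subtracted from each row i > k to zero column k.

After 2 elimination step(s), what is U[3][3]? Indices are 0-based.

U[3][3] = 1

Step 1: pivot at (0,0) is 2.
  row1 ← row1 − (3)·row0  ⇒  L[1][0]=3, U row1=(0, 8, 12, 1)
  row2 ← row2 − (10)·row0  ⇒  L[2][0]=10, U row2=(0, 4, 10, 11)
  row3 ← row3 − (6)·row0  ⇒  L[3][0]=6, U row3=(0, 6, 1, 5)
Step 2: pivot at (1,1) is 8.
  row2 ← row2 − (7)·row1  ⇒  L[2][1]=7, U row2=(0, 0, 4, 4)
  row3 ← row3 − (4)·row1  ⇒  L[3][1]=4, U row3=(0, 0, 5, 1)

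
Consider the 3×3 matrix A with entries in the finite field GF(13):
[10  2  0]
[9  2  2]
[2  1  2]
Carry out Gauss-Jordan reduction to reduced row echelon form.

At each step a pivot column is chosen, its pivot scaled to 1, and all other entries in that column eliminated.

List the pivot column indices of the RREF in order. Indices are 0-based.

pivot columns: 0, 1, 2

[1] R0 /= 10  ⇒  (1, 8, 0)
     R1 -= 9·R0  ⇒  (0, 8, 2)
     R2 -= 2·R0  ⇒  (0, 11, 2)
[2] R1 /= 8  ⇒  (0, 1, 10)
     R0 -= 8·R1  ⇒  (1, 0, 11)
     R2 -= 11·R1  ⇒  (0, 0, 9)
[3] R2 /= 9  ⇒  (0, 0, 1)
     R0 -= 11·R2  ⇒  (1, 0, 0)
     R1 -= 10·R2  ⇒  (0, 1, 0)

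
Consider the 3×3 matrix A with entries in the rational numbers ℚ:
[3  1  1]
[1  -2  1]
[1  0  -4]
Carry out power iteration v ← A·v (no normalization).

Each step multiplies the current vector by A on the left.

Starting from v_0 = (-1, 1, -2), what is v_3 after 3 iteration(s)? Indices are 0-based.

v_0 = (-1, 1, -2).
v_1 = A·v_0 = (-4, -5, 7).
v_2 = A·v_1 = (-10, 13, -32).
v_3 = A·v_2 = (-49, -68, 118).

v_3 = (-49, -68, 118)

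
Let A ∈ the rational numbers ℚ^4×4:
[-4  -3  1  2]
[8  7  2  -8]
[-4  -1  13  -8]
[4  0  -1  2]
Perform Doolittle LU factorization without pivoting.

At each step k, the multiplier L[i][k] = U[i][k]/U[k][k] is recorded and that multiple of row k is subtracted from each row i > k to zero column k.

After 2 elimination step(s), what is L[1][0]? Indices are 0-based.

k=0: U[0][0]=-4
  eliminate (1,0): mult=-2, new row 1: (0, 1, 4, -4); set L[1][0]=-2
  eliminate (2,0): mult=1, new row 2: (0, 2, 12, -10); set L[2][0]=1
  eliminate (3,0): mult=-1, new row 3: (0, -3, 0, 4); set L[3][0]=-1
k=1: U[1][1]=1
  eliminate (2,1): mult=2, new row 2: (0, 0, 4, -2); set L[2][1]=2
  eliminate (3,1): mult=-3, new row 3: (0, 0, 12, -8); set L[3][1]=-3

L[1][0] = -2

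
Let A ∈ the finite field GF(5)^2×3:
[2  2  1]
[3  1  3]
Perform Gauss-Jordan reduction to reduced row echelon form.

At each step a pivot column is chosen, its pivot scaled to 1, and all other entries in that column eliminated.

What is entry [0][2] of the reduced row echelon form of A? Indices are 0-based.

[1] R0 /= 2  ⇒  (1, 1, 3)
     R1 -= 3·R0  ⇒  (0, 3, 4)
[2] R1 /= 3  ⇒  (0, 1, 3)
     R0 -= 1·R1  ⇒  (1, 0, 0)

M[0][2] = 0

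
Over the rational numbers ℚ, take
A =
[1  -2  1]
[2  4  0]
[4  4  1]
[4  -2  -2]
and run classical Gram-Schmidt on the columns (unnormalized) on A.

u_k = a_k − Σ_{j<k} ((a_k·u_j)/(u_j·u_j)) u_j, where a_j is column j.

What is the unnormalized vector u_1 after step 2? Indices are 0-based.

u_1 = (-88/37, 120/37, 92/37, -130/37)

Step 1: u_0 = a_0 = (1, 2, 4, 4).
Step 2: u_1 = a_1 − (14/37)·u_0 = (-88/37, 120/37, 92/37, -130/37).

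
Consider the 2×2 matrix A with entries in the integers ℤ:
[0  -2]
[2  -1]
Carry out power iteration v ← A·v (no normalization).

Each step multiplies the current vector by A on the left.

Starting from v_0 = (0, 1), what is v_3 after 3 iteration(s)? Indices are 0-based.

v_3 = (6, 7)

v_0 = (0, 1).
v_1 = A·v_0 = (-2, -1).
v_2 = A·v_1 = (2, -3).
v_3 = A·v_2 = (6, 7).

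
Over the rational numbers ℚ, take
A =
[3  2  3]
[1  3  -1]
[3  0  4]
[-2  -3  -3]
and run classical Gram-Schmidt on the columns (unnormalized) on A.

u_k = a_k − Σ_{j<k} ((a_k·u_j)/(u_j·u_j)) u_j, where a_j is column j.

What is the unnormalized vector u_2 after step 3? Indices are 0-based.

Step 1: u_0 = a_0 = (3, 1, 3, -2).
Step 2: u_1 = a_1 − (15/23)·u_0 = (1/23, 54/23, -45/23, -39/23).
Step 3: u_2 = a_2 − (26/23)·u_0 − (-114/281)·u_1 = (-105/281, -331/281, -52/281, -401/281).

u_2 = (-105/281, -331/281, -52/281, -401/281)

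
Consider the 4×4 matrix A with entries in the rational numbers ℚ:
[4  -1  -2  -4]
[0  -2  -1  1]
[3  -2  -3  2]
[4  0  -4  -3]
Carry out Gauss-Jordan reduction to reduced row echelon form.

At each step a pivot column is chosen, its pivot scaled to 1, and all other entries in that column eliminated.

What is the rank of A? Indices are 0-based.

rank = 4

pivot(0,0)=4: scale R0 → (1, -1/4, -1/2, -1)
  clear (2,0): R2 −= (3)R0 → (0, -5/4, -3/2, 5)
  clear (3,0): R3 −= (4)R0 → (0, 1, -2, 1)
pivot(1,1)=-2: scale R1 → (0, 1, 1/2, -1/2)
  clear (0,1): R0 −= (-1/4)R1 → (1, 0, -3/8, -9/8)
  clear (2,1): R2 −= (-5/4)R1 → (0, 0, -7/8, 35/8)
  clear (3,1): R3 −= (1)R1 → (0, 0, -5/2, 3/2)
pivot(2,2)=-7/8: scale R2 → (0, 0, 1, -5)
  clear (0,2): R0 −= (-3/8)R2 → (1, 0, 0, -3)
  clear (1,2): R1 −= (1/2)R2 → (0, 1, 0, 2)
  clear (3,2): R3 −= (-5/2)R2 → (0, 0, 0, -11)
pivot(3,3)=-11: scale R3 → (0, 0, 0, 1)
  clear (0,3): R0 −= (-3)R3 → (1, 0, 0, 0)
  clear (1,3): R1 −= (2)R3 → (0, 1, 0, 0)
  clear (2,3): R2 −= (-5)R3 → (0, 0, 1, 0)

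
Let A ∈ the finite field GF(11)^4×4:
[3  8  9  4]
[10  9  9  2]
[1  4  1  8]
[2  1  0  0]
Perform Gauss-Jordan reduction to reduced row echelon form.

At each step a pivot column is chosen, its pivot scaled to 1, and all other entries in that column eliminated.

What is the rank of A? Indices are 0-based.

[1] R0 /= 3  ⇒  (1, 10, 3, 5)
     R1 -= 10·R0  ⇒  (0, 8, 1, 7)
     R2 -= 1·R0  ⇒  (0, 5, 9, 3)
     R3 -= 2·R0  ⇒  (0, 3, 5, 1)
[2] R1 /= 8  ⇒  (0, 1, 7, 5)
     R0 -= 10·R1  ⇒  (1, 0, 10, 10)
     R2 -= 5·R1  ⇒  (0, 0, 7, 0)
     R3 -= 3·R1  ⇒  (0, 0, 6, 8)
[3] R2 /= 7  ⇒  (0, 0, 1, 0)
     R0 -= 10·R2  ⇒  (1, 0, 0, 10)
     R1 -= 7·R2  ⇒  (0, 1, 0, 5)
     R3 -= 6·R2  ⇒  (0, 0, 0, 8)
[4] R3 /= 8  ⇒  (0, 0, 0, 1)
     R0 -= 10·R3  ⇒  (1, 0, 0, 0)
     R1 -= 5·R3  ⇒  (0, 1, 0, 0)

rank = 4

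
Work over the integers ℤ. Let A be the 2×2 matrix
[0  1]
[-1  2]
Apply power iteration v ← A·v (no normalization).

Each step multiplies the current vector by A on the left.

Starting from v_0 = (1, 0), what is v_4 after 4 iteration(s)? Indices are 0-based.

v_0 = (1, 0).
v_1 = A·v_0 = (0, -1).
v_2 = A·v_1 = (-1, -2).
v_3 = A·v_2 = (-2, -3).
v_4 = A·v_3 = (-3, -4).

v_4 = (-3, -4)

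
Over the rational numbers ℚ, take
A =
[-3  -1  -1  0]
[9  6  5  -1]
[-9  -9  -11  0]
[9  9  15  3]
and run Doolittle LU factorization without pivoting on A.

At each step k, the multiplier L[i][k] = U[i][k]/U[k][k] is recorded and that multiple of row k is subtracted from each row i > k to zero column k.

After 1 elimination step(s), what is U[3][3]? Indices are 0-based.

U[3][3] = 3

Step 1: pivot at (0,0) is -3.
  row1 ← row1 − (-3)·row0  ⇒  L[1][0]=-3, U row1=(0, 3, 2, -1)
  row2 ← row2 − (3)·row0  ⇒  L[2][0]=3, U row2=(0, -6, -8, 0)
  row3 ← row3 − (-3)·row0  ⇒  L[3][0]=-3, U row3=(0, 6, 12, 3)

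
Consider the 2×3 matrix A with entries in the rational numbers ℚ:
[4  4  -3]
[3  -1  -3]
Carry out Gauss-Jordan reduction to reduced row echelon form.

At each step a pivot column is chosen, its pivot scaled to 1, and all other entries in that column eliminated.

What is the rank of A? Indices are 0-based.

rank = 2

step 1: normalize row 0 (÷4) = (1, 1, -3/4)
  row 1: subtract 3×row0 = (0, -4, -3/4)
step 2: normalize row 1 (÷-4) = (0, 1, 3/16)
  row 0: subtract 1×row1 = (1, 0, -15/16)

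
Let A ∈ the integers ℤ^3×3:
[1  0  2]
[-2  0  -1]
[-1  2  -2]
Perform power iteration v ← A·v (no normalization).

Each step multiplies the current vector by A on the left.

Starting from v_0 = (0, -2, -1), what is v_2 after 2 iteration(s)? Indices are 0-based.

v_0 = (0, -2, -1).
v_1 = A·v_0 = (-2, 1, -2).
v_2 = A·v_1 = (-6, 6, 8).

v_2 = (-6, 6, 8)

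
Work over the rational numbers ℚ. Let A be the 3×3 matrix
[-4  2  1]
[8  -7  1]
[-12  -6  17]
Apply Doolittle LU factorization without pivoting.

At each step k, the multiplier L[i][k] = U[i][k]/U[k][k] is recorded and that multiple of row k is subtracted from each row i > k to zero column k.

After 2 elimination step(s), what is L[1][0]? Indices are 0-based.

L[1][0] = -2

[col 0] pivot -4
  R1 -= -2*R0 → (0, -3, 3)  (L[1][0] := -2)
  R2 -= 3*R0 → (0, -12, 14)  (L[2][0] := 3)
[col 1] pivot -3
  R2 -= 4*R1 → (0, 0, 2)  (L[2][1] := 4)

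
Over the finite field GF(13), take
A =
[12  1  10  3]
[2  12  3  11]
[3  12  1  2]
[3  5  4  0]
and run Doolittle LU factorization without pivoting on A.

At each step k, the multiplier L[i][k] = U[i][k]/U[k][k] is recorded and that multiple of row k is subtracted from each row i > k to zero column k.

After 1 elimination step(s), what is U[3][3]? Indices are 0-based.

[col 0] pivot 12
  R1 -= 11*R0 → (0, 1, 10, 4)  (L[1][0] := 11)
  R2 -= 10*R0 → (0, 2, 5, 11)  (L[2][0] := 10)
  R3 -= 10*R0 → (0, 8, 8, 9)  (L[3][0] := 10)

U[3][3] = 9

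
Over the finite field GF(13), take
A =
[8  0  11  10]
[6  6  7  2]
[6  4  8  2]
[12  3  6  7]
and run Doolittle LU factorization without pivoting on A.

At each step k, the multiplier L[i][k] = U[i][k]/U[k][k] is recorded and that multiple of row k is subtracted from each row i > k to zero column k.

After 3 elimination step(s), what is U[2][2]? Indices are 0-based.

U[2][2] = 6

k=0: U[0][0]=8
  eliminate (1,0): mult=4, new row 1: (0, 6, 2, 1); set L[1][0]=4
  eliminate (2,0): mult=4, new row 2: (0, 4, 3, 1); set L[2][0]=4
  eliminate (3,0): mult=8, new row 3: (0, 3, 9, 5); set L[3][0]=8
k=1: U[1][1]=6
  eliminate (2,1): mult=5, new row 2: (0, 0, 6, 9); set L[2][1]=5
  eliminate (3,1): mult=7, new row 3: (0, 0, 8, 11); set L[3][1]=7
k=2: U[2][2]=6
  eliminate (3,2): mult=10, new row 3: (0, 0, 0, 12); set L[3][2]=10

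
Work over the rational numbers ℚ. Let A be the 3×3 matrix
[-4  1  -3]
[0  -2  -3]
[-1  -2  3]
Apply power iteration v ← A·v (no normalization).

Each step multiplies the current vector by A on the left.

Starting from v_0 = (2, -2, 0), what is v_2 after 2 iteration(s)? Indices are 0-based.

v_2 = (38, -14, 8)

v_0 = (2, -2, 0).
v_1 = A·v_0 = (-10, 4, 2).
v_2 = A·v_1 = (38, -14, 8).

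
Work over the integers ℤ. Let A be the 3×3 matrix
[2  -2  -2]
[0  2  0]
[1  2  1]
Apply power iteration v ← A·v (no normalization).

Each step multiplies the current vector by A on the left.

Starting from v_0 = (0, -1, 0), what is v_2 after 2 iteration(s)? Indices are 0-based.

v_0 = (0, -1, 0).
v_1 = A·v_0 = (2, -2, -2).
v_2 = A·v_1 = (12, -4, -4).

v_2 = (12, -4, -4)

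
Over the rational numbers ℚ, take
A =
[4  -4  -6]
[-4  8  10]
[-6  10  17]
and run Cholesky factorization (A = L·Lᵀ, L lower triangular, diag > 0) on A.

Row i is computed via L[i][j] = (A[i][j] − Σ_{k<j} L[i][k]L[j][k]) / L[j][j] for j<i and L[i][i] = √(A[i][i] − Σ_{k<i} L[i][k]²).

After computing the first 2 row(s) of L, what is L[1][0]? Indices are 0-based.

L[1][0] = -2

Step 1: L[0][0] = √(4) = 2.
  L[1][0] = (-4) / L[0][0] = -2.
Step 2: L[1][1] = √(4) = 2.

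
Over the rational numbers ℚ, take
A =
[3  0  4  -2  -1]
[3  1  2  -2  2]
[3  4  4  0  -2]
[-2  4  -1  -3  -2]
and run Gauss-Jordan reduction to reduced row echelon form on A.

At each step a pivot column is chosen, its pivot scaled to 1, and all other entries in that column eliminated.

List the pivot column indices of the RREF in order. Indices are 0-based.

pivot columns: 0, 1, 2, 3

[1] R0 /= 3  ⇒  (1, 0, 4/3, -2/3, -1/3)
     R1 -= 3·R0  ⇒  (0, 1, -2, 0, 3)
     R2 -= 3·R0  ⇒  (0, 4, 0, 2, -1)
     R3 -= -2·R0  ⇒  (0, 4, 5/3, -13/3, -8/3)
[2] R1 /= 1  ⇒  (0, 1, -2, 0, 3)
     R2 -= 4·R1  ⇒  (0, 0, 8, 2, -13)
     R3 -= 4·R1  ⇒  (0, 0, 29/3, -13/3, -44/3)
[3] R2 /= 8  ⇒  (0, 0, 1, 1/4, -13/8)
     R0 -= 4/3·R2  ⇒  (1, 0, 0, -1, 11/6)
     R1 -= -2·R2  ⇒  (0, 1, 0, 1/2, -1/4)
     R3 -= 29/3·R2  ⇒  (0, 0, 0, -27/4, 25/24)
[4] R3 /= -27/4  ⇒  (0, 0, 0, 1, -25/162)
     R0 -= -1·R3  ⇒  (1, 0, 0, 0, 136/81)
     R1 -= 1/2·R3  ⇒  (0, 1, 0, 0, -14/81)
     R2 -= 1/4·R3  ⇒  (0, 0, 1, 0, -257/162)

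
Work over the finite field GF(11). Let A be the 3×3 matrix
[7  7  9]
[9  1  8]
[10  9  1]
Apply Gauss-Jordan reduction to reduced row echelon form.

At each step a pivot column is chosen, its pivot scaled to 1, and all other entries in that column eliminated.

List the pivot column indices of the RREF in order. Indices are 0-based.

pivot columns: 0, 1, 2

step 1: normalize row 0 (÷7) = (1, 1, 6)
  row 1: subtract 9×row0 = (0, 3, 9)
  row 2: subtract 10×row0 = (0, 10, 7)
step 2: normalize row 1 (÷3) = (0, 1, 3)
  row 0: subtract 1×row1 = (1, 0, 3)
  row 2: subtract 10×row1 = (0, 0, 10)
step 3: normalize row 2 (÷10) = (0, 0, 1)
  row 0: subtract 3×row2 = (1, 0, 0)
  row 1: subtract 3×row2 = (0, 1, 0)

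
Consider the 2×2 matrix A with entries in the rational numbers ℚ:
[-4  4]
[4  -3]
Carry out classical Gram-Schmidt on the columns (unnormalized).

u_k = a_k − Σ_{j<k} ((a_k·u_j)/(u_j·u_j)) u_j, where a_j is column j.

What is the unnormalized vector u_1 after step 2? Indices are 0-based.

u_1 = (1/2, 1/2)

Step 1: u_0 = a_0 = (-4, 4).
Step 2: u_1 = a_1 − (-7/8)·u_0 = (1/2, 1/2).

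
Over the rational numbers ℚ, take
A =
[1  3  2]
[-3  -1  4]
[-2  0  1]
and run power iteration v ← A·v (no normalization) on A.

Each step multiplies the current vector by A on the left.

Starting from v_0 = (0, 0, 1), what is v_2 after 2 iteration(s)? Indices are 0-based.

v_2 = (16, -6, -3)

v_0 = (0, 0, 1).
v_1 = A·v_0 = (2, 4, 1).
v_2 = A·v_1 = (16, -6, -3).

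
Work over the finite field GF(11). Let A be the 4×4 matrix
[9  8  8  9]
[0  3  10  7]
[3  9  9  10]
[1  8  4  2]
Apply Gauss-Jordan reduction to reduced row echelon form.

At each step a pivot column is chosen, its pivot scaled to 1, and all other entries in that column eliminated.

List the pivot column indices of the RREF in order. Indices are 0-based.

step 1: normalize row 0 (÷9) = (1, 7, 7, 1)
  row 2: subtract 3×row0 = (0, 10, 10, 7)
  row 3: subtract 1×row0 = (0, 1, 8, 1)
step 2: normalize row 1 (÷3) = (0, 1, 7, 6)
  row 0: subtract 7×row1 = (1, 0, 2, 3)
  row 2: subtract 10×row1 = (0, 0, 6, 2)
  row 3: subtract 1×row1 = (0, 0, 1, 6)
step 3: normalize row 2 (÷6) = (0, 0, 1, 4)
  row 0: subtract 2×row2 = (1, 0, 0, 6)
  row 1: subtract 7×row2 = (0, 1, 0, 0)
  row 3: subtract 1×row2 = (0, 0, 0, 2)
step 4: normalize row 3 (÷2) = (0, 0, 0, 1)
  row 0: subtract 6×row3 = (1, 0, 0, 0)
  row 2: subtract 4×row3 = (0, 0, 1, 0)

pivot columns: 0, 1, 2, 3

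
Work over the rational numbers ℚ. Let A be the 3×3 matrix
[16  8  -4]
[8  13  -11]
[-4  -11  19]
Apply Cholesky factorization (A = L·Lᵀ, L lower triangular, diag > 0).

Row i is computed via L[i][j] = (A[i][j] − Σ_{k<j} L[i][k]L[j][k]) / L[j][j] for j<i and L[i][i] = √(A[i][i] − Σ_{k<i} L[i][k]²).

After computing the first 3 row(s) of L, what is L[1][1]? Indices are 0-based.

Step 1: L[0][0] = √(16) = 4.
  L[1][0] = (8) / L[0][0] = 2.
Step 2: L[1][1] = √(9) = 3.
  L[2][0] = (-4) / L[0][0] = -1.
  L[2][1] = (-9) / L[1][1] = -3.
Step 3: L[2][2] = √(9) = 3.

L[1][1] = 3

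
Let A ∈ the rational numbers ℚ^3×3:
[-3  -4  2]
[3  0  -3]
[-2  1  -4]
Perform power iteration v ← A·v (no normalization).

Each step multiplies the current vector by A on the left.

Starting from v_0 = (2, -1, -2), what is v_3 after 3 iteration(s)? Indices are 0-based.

v_3 = (204, -108, -27)

v_0 = (2, -1, -2).
v_1 = A·v_0 = (-6, 12, 3).
v_2 = A·v_1 = (-24, -27, 12).
v_3 = A·v_2 = (204, -108, -27).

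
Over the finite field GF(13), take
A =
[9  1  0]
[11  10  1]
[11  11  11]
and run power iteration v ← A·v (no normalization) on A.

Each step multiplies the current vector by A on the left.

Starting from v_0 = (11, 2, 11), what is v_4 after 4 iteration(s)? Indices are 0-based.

v_4 = (3, 7, 4)

v_0 = (11, 2, 11).
v_1 = A·v_0 = (10, 9, 4).
v_2 = A·v_1 = (8, 9, 6).
v_3 = A·v_2 = (3, 2, 6).
v_4 = A·v_3 = (3, 7, 4).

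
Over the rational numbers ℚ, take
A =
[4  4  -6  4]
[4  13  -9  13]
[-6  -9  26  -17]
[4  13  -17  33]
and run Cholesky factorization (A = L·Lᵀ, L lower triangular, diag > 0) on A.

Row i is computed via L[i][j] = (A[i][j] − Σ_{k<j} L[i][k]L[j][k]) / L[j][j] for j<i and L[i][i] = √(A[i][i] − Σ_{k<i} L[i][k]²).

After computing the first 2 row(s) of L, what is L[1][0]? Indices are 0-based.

Step 1: L[0][0] = √(4) = 2.
  L[1][0] = (4) / L[0][0] = 2.
Step 2: L[1][1] = √(9) = 3.

L[1][0] = 2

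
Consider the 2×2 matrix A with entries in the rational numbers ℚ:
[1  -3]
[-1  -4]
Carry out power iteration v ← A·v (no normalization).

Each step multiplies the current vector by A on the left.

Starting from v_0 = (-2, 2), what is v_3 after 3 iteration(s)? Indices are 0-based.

v_0 = (-2, 2).
v_1 = A·v_0 = (-8, -6).
v_2 = A·v_1 = (10, 32).
v_3 = A·v_2 = (-86, -138).

v_3 = (-86, -138)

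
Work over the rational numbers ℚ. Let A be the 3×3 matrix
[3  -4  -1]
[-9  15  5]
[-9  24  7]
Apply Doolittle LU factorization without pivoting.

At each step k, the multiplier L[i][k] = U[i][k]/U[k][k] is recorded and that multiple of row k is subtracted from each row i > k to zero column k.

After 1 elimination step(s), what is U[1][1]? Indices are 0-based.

k=0: U[0][0]=3
  eliminate (1,0): mult=-3, new row 1: (0, 3, 2); set L[1][0]=-3
  eliminate (2,0): mult=-3, new row 2: (0, 12, 4); set L[2][0]=-3

U[1][1] = 3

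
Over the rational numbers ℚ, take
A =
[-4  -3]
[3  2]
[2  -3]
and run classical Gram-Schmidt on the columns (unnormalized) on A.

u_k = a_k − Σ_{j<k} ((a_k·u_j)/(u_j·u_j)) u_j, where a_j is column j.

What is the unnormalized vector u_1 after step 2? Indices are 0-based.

Step 1: u_0 = a_0 = (-4, 3, 2).
Step 2: u_1 = a_1 − (12/29)·u_0 = (-39/29, 22/29, -111/29).

u_1 = (-39/29, 22/29, -111/29)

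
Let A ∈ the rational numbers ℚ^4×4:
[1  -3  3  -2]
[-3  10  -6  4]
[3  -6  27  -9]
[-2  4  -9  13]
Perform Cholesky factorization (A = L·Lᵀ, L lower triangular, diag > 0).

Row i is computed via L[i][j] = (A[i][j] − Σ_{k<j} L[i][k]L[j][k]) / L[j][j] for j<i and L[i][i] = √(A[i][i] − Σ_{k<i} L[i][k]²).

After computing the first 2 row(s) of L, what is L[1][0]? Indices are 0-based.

Step 1: L[0][0] = √(1) = 1.
  L[1][0] = (-3) / L[0][0] = -3.
Step 2: L[1][1] = √(1) = 1.

L[1][0] = -3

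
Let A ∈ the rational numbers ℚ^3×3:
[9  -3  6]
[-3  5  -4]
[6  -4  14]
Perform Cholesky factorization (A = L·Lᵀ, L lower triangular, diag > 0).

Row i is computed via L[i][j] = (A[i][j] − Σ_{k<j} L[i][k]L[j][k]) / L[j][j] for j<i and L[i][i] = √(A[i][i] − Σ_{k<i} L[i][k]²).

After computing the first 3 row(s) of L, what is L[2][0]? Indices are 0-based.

L[2][0] = 2

Step 1: L[0][0] = √(9) = 3.
  L[1][0] = (-3) / L[0][0] = -1.
Step 2: L[1][1] = √(4) = 2.
  L[2][0] = (6) / L[0][0] = 2.
  L[2][1] = (-2) / L[1][1] = -1.
Step 3: L[2][2] = √(9) = 3.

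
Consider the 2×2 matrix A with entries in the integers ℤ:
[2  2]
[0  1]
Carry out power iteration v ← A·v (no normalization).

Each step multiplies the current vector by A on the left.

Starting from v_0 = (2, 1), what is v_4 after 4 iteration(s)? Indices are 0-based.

v_0 = (2, 1).
v_1 = A·v_0 = (6, 1).
v_2 = A·v_1 = (14, 1).
v_3 = A·v_2 = (30, 1).
v_4 = A·v_3 = (62, 1).

v_4 = (62, 1)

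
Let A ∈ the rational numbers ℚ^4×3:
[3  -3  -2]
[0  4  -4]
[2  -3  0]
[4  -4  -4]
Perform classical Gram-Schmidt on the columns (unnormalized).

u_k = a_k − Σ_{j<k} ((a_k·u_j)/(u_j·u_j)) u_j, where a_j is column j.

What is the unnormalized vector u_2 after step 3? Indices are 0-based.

u_2 = (80/163, 76/489, 304/489, -332/489)

Step 1: u_0 = a_0 = (3, 0, 2, 4).
Step 2: u_1 = a_1 − (-31/29)·u_0 = (6/29, 4, -25/29, 8/29).
Step 3: u_2 = a_2 − (-22/29)·u_0 − (-508/489)·u_1 = (80/163, 76/489, 304/489, -332/489).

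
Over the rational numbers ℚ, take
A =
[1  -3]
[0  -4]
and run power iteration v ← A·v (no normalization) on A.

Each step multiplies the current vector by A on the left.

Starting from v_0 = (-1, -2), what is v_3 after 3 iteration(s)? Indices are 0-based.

v_3 = (77, 128)

v_0 = (-1, -2).
v_1 = A·v_0 = (5, 8).
v_2 = A·v_1 = (-19, -32).
v_3 = A·v_2 = (77, 128).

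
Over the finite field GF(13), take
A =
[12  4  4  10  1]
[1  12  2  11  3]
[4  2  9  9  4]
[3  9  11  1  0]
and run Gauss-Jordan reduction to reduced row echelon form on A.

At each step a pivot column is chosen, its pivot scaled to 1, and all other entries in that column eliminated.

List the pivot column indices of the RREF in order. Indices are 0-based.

pivot columns: 0, 1, 2, 3

[1] R0 /= 12  ⇒  (1, 9, 9, 3, 12)
     R1 -= 1·R0  ⇒  (0, 3, 6, 8, 4)
     R2 -= 4·R0  ⇒  (0, 5, 12, 10, 8)
     R3 -= 3·R0  ⇒  (0, 8, 10, 5, 3)
[2] R1 /= 3  ⇒  (0, 1, 2, 7, 10)
     R0 -= 9·R1  ⇒  (1, 0, 4, 5, 0)
     R2 -= 5·R1  ⇒  (0, 0, 2, 1, 10)
     R3 -= 8·R1  ⇒  (0, 0, 7, 1, 1)
[3] R2 /= 2  ⇒  (0, 0, 1, 7, 5)
     R0 -= 4·R2  ⇒  (1, 0, 0, 3, 6)
     R1 -= 2·R2  ⇒  (0, 1, 0, 6, 0)
     R3 -= 7·R2  ⇒  (0, 0, 0, 4, 5)
[4] R3 /= 4  ⇒  (0, 0, 0, 1, 11)
     R0 -= 3·R3  ⇒  (1, 0, 0, 0, 12)
     R1 -= 6·R3  ⇒  (0, 1, 0, 0, 12)
     R2 -= 7·R3  ⇒  (0, 0, 1, 0, 6)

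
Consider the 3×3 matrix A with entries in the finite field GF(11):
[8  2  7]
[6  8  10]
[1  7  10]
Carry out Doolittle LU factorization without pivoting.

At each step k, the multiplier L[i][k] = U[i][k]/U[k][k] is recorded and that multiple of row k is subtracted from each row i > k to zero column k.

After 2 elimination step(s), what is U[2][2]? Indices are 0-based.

U[2][2] = 8

Step 1: pivot at (0,0) is 8.
  row1 ← row1 − (9)·row0  ⇒  L[1][0]=9, U row1=(0, 1, 2)
  row2 ← row2 − (7)·row0  ⇒  L[2][0]=7, U row2=(0, 4, 5)
Step 2: pivot at (1,1) is 1.
  row2 ← row2 − (4)·row1  ⇒  L[2][1]=4, U row2=(0, 0, 8)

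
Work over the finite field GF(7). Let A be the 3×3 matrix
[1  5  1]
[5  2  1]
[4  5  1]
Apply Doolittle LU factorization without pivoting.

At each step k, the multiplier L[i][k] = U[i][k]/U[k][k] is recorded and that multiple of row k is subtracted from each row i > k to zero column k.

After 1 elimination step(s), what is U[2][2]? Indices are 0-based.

[col 0] pivot 1
  R1 -= 5*R0 → (0, 5, 3)  (L[1][0] := 5)
  R2 -= 4*R0 → (0, 6, 4)  (L[2][0] := 4)

U[2][2] = 4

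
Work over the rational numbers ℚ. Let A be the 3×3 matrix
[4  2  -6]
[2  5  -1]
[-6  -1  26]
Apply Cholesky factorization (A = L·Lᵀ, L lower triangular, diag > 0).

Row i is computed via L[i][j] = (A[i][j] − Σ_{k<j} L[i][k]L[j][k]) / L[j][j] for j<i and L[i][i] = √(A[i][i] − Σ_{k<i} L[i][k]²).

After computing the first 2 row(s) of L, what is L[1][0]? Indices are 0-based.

Step 1: L[0][0] = √(4) = 2.
  L[1][0] = (2) / L[0][0] = 1.
Step 2: L[1][1] = √(4) = 2.

L[1][0] = 1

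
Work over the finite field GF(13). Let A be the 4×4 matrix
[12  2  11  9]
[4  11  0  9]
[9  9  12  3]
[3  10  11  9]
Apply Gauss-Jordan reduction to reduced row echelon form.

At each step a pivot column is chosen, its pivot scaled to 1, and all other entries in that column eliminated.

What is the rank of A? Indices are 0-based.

pivot(0,0)=12: scale R0 → (1, 11, 2, 4)
  clear (1,0): R1 −= (4)R0 → (0, 6, 5, 6)
  clear (2,0): R2 −= (9)R0 → (0, 1, 7, 6)
  clear (3,0): R3 −= (3)R0 → (0, 3, 5, 10)
pivot(1,1)=6: scale R1 → (0, 1, 3, 1)
  clear (0,1): R0 −= (11)R1 → (1, 0, 8, 6)
  clear (2,1): R2 −= (1)R1 → (0, 0, 4, 5)
  clear (3,1): R3 −= (3)R1 → (0, 0, 9, 7)
pivot(2,2)=4: scale R2 → (0, 0, 1, 11)
  clear (0,2): R0 −= (8)R2 → (1, 0, 0, 9)
  clear (1,2): R1 −= (3)R2 → (0, 1, 0, 7)
  clear (3,2): R3 −= (9)R2 → (0, 0, 0, 12)
pivot(3,3)=12: scale R3 → (0, 0, 0, 1)
  clear (0,3): R0 −= (9)R3 → (1, 0, 0, 0)
  clear (1,3): R1 −= (7)R3 → (0, 1, 0, 0)
  clear (2,3): R2 −= (11)R3 → (0, 0, 1, 0)

rank = 4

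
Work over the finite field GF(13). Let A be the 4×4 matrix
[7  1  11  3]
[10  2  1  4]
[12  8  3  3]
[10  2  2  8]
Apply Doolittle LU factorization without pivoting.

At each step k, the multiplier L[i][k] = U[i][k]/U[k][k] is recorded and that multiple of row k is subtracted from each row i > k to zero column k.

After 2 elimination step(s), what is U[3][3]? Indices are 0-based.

U[3][3] = 4

Step 1: pivot at (0,0) is 7.
  row1 ← row1 − (7)·row0  ⇒  L[1][0]=7, U row1=(0, 8, 2, 9)
  row2 ← row2 − (11)·row0  ⇒  L[2][0]=11, U row2=(0, 10, 12, 9)
  row3 ← row3 − (7)·row0  ⇒  L[3][0]=7, U row3=(0, 8, 3, 0)
Step 2: pivot at (1,1) is 8.
  row2 ← row2 − (11)·row1  ⇒  L[2][1]=11, U row2=(0, 0, 3, 1)
  row3 ← row3 − (1)·row1  ⇒  L[3][1]=1, U row3=(0, 0, 1, 4)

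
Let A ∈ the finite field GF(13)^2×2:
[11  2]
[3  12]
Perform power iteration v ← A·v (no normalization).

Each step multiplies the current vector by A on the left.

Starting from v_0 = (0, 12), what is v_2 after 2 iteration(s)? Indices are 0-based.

v_0 = (0, 12).
v_1 = A·v_0 = (11, 1).
v_2 = A·v_1 = (6, 6).

v_2 = (6, 6)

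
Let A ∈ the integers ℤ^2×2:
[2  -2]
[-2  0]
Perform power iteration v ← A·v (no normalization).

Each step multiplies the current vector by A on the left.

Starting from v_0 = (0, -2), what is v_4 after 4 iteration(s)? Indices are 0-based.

v_4 = (96, -64)

v_0 = (0, -2).
v_1 = A·v_0 = (4, 0).
v_2 = A·v_1 = (8, -8).
v_3 = A·v_2 = (32, -16).
v_4 = A·v_3 = (96, -64).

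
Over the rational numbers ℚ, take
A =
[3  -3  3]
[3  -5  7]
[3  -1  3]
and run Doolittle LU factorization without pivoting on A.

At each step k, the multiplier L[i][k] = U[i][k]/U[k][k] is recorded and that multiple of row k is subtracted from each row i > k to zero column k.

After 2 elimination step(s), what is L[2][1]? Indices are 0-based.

k=0: U[0][0]=3
  eliminate (1,0): mult=1, new row 1: (0, -2, 4); set L[1][0]=1
  eliminate (2,0): mult=1, new row 2: (0, 2, 0); set L[2][0]=1
k=1: U[1][1]=-2
  eliminate (2,1): mult=-1, new row 2: (0, 0, 4); set L[2][1]=-1

L[2][1] = -1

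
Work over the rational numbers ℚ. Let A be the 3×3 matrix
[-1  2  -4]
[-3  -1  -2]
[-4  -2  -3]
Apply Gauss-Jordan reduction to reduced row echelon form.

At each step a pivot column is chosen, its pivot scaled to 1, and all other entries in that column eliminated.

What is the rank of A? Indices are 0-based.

pivot(0,0)=-1: scale R0 → (1, -2, 4)
  clear (1,0): R1 −= (-3)R0 → (0, -7, 10)
  clear (2,0): R2 −= (-4)R0 → (0, -10, 13)
pivot(1,1)=-7: scale R1 → (0, 1, -10/7)
  clear (0,1): R0 −= (-2)R1 → (1, 0, 8/7)
  clear (2,1): R2 −= (-10)R1 → (0, 0, -9/7)
pivot(2,2)=-9/7: scale R2 → (0, 0, 1)
  clear (0,2): R0 −= (8/7)R2 → (1, 0, 0)
  clear (1,2): R1 −= (-10/7)R2 → (0, 1, 0)

rank = 3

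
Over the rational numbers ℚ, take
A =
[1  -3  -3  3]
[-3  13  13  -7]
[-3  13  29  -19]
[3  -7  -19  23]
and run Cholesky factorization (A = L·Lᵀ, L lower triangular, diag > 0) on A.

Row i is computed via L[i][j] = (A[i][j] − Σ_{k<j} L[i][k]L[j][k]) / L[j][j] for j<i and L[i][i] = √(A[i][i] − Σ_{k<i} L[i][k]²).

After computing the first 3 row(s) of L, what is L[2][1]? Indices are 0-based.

Step 1: L[0][0] = √(1) = 1.
  L[1][0] = (-3) / L[0][0] = -3.
Step 2: L[1][1] = √(4) = 2.
  L[2][0] = (-3) / L[0][0] = -3.
  L[2][1] = (4) / L[1][1] = 2.
Step 3: L[2][2] = √(16) = 4.

L[2][1] = 2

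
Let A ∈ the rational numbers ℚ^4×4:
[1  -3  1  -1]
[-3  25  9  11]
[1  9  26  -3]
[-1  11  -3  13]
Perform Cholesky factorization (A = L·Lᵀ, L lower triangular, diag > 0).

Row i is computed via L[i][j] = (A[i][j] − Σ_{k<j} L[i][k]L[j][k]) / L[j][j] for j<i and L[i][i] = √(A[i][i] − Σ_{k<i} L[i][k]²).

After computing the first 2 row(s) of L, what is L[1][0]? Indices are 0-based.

Step 1: L[0][0] = √(1) = 1.
  L[1][0] = (-3) / L[0][0] = -3.
Step 2: L[1][1] = √(16) = 4.

L[1][0] = -3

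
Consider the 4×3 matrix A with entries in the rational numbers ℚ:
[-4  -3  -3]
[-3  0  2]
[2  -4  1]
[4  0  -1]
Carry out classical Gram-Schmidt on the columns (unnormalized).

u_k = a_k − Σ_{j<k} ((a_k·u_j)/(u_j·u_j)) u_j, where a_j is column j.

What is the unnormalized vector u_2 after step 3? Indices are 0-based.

u_2 = (-2380/1109, 2458/1109, 1785/1109, -1429/1109)

Step 1: u_0 = a_0 = (-4, -3, 2, 4).
Step 2: u_1 = a_1 − (4/45)·u_0 = (-119/45, 4/15, -188/45, -16/45).
Step 3: u_2 = a_2 − (4/45)·u_0 − (209/1109)·u_1 = (-2380/1109, 2458/1109, 1785/1109, -1429/1109).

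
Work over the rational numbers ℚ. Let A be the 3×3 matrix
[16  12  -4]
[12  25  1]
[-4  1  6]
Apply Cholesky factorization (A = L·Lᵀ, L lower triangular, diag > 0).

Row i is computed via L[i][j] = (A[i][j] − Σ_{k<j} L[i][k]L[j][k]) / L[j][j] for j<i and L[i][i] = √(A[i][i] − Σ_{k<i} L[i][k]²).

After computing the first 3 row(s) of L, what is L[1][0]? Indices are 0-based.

L[1][0] = 3

Step 1: L[0][0] = √(16) = 4.
  L[1][0] = (12) / L[0][0] = 3.
Step 2: L[1][1] = √(16) = 4.
  L[2][0] = (-4) / L[0][0] = -1.
  L[2][1] = (4) / L[1][1] = 1.
Step 3: L[2][2] = √(4) = 2.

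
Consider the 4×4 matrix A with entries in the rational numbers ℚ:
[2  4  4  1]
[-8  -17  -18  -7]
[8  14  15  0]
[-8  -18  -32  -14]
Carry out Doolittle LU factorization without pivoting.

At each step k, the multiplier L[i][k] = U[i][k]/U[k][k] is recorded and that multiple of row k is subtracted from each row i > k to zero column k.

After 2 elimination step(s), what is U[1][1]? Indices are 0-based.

U[1][1] = -1

Step 1: pivot at (0,0) is 2.
  row1 ← row1 − (-4)·row0  ⇒  L[1][0]=-4, U row1=(0, -1, -2, -3)
  row2 ← row2 − (4)·row0  ⇒  L[2][0]=4, U row2=(0, -2, -1, -4)
  row3 ← row3 − (-4)·row0  ⇒  L[3][0]=-4, U row3=(0, -2, -16, -10)
Step 2: pivot at (1,1) is -1.
  row2 ← row2 − (2)·row1  ⇒  L[2][1]=2, U row2=(0, 0, 3, 2)
  row3 ← row3 − (2)·row1  ⇒  L[3][1]=2, U row3=(0, 0, -12, -4)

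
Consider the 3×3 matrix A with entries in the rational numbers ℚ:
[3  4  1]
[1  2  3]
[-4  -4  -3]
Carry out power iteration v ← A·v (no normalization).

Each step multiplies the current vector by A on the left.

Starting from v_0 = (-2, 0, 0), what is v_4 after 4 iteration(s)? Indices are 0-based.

v_4 = (158, 54, -152)

v_0 = (-2, 0, 0).
v_1 = A·v_0 = (-6, -2, 8).
v_2 = A·v_1 = (-18, 14, 8).
v_3 = A·v_2 = (10, 34, -8).
v_4 = A·v_3 = (158, 54, -152).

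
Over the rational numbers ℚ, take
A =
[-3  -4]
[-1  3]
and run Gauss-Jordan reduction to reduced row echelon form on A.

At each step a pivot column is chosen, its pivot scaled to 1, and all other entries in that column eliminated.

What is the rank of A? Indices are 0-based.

pivot(0,0)=-3: scale R0 → (1, 4/3)
  clear (1,0): R1 −= (-1)R0 → (0, 13/3)
pivot(1,1)=13/3: scale R1 → (0, 1)
  clear (0,1): R0 −= (4/3)R1 → (1, 0)

rank = 2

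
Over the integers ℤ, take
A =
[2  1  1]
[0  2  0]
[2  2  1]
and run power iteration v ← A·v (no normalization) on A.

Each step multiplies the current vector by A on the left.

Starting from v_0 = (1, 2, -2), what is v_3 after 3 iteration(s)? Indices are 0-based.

v_3 = (48, 16, 56)

v_0 = (1, 2, -2).
v_1 = A·v_0 = (2, 4, 4).
v_2 = A·v_1 = (12, 8, 16).
v_3 = A·v_2 = (48, 16, 56).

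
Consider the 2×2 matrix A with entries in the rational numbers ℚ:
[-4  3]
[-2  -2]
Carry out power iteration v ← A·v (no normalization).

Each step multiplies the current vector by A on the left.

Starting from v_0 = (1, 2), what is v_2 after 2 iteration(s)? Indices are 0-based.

v_0 = (1, 2).
v_1 = A·v_0 = (2, -6).
v_2 = A·v_1 = (-26, 8).

v_2 = (-26, 8)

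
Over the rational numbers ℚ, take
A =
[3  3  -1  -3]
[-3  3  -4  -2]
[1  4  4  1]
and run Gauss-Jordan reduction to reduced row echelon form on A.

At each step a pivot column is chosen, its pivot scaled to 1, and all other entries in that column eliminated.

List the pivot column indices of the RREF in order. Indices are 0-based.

[1] R0 /= 3  ⇒  (1, 1, -1/3, -1)
     R1 -= -3·R0  ⇒  (0, 6, -5, -5)
     R2 -= 1·R0  ⇒  (0, 3, 13/3, 2)
[2] R1 /= 6  ⇒  (0, 1, -5/6, -5/6)
     R0 -= 1·R1  ⇒  (1, 0, 1/2, -1/6)
     R2 -= 3·R1  ⇒  (0, 0, 41/6, 9/2)
[3] R2 /= 41/6  ⇒  (0, 0, 1, 27/41)
     R0 -= 1/2·R2  ⇒  (1, 0, 0, -61/123)
     R1 -= -5/6·R2  ⇒  (0, 1, 0, -35/123)

pivot columns: 0, 1, 2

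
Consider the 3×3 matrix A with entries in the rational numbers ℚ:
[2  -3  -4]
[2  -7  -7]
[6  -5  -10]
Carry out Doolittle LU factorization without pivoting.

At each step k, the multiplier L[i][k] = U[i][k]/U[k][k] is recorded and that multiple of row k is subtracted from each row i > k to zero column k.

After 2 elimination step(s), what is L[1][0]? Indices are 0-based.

L[1][0] = 1

Step 1: pivot at (0,0) is 2.
  row1 ← row1 − (1)·row0  ⇒  L[1][0]=1, U row1=(0, -4, -3)
  row2 ← row2 − (3)·row0  ⇒  L[2][0]=3, U row2=(0, 4, 2)
Step 2: pivot at (1,1) is -4.
  row2 ← row2 − (-1)·row1  ⇒  L[2][1]=-1, U row2=(0, 0, -1)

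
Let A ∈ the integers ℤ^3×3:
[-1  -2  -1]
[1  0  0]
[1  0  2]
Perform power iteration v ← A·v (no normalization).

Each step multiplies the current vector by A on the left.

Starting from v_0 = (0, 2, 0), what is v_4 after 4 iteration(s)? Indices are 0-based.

v_0 = (0, 2, 0).
v_1 = A·v_0 = (-4, 0, 0).
v_2 = A·v_1 = (4, -4, -4).
v_3 = A·v_2 = (8, 4, -4).
v_4 = A·v_3 = (-12, 8, 0).

v_4 = (-12, 8, 0)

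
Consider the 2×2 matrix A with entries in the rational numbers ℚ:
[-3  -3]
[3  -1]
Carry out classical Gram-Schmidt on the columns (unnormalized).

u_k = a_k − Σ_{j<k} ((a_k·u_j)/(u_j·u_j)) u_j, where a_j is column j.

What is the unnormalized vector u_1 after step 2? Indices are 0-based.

Step 1: u_0 = a_0 = (-3, 3).
Step 2: u_1 = a_1 − (1/3)·u_0 = (-2, -2).

u_1 = (-2, -2)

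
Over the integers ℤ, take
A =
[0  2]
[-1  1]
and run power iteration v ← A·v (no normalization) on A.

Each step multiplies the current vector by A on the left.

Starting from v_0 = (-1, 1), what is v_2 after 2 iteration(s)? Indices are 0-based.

v_0 = (-1, 1).
v_1 = A·v_0 = (2, 2).
v_2 = A·v_1 = (4, 0).

v_2 = (4, 0)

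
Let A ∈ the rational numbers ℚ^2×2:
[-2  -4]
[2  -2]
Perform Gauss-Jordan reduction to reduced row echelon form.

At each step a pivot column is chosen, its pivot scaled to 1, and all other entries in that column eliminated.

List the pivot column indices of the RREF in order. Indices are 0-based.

pivot columns: 0, 1

[1] R0 /= -2  ⇒  (1, 2)
     R1 -= 2·R0  ⇒  (0, -6)
[2] R1 /= -6  ⇒  (0, 1)
     R0 -= 2·R1  ⇒  (1, 0)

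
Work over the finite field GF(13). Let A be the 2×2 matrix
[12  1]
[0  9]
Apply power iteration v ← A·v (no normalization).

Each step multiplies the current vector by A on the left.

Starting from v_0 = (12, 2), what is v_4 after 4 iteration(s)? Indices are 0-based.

v_0 = (12, 2).
v_1 = A·v_0 = (3, 5).
v_2 = A·v_1 = (2, 6).
v_3 = A·v_2 = (4, 2).
v_4 = A·v_3 = (11, 5).

v_4 = (11, 5)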